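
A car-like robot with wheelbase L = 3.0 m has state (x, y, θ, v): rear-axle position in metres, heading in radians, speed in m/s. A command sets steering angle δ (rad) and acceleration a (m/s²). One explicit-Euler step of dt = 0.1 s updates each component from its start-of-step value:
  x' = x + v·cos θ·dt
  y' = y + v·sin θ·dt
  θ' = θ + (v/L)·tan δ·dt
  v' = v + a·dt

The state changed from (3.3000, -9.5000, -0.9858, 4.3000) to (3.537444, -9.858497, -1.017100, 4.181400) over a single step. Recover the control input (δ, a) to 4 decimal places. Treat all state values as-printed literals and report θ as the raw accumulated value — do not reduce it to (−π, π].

δ = -0.2150, a = -1.1860

a = (v'−v)/dt = (-0.118600)/0.1 = -1.1860
Δθ = θ'−θ = -0.031300;  (v·dt/L) = 4.3000·0.1/3.0 = 0.143333
tan δ = Δθ·L/(v·dt) = -0.218372  →  δ = -0.2150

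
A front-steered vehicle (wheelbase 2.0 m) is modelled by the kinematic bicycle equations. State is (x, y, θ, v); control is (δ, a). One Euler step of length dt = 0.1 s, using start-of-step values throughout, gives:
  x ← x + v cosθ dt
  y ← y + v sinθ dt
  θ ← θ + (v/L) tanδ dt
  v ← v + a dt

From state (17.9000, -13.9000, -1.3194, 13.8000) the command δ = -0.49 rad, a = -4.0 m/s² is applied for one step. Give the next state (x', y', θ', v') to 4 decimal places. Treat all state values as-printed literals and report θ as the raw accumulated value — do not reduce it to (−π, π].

x' = 17.9000 + 13.8000·cos(-1.3194)·0.1 = 18.2433
y' = -13.9000 + 13.8000·sin(-1.3194)·0.1 = -15.2366
θ' = -1.3194 + (13.8000/2.0)·tan(-0.49)·0.1 = -1.6874
v' = 13.8000 − 4.0000·0.1 = 13.4000

(18.2433, -15.2366, -1.6874, 13.4000)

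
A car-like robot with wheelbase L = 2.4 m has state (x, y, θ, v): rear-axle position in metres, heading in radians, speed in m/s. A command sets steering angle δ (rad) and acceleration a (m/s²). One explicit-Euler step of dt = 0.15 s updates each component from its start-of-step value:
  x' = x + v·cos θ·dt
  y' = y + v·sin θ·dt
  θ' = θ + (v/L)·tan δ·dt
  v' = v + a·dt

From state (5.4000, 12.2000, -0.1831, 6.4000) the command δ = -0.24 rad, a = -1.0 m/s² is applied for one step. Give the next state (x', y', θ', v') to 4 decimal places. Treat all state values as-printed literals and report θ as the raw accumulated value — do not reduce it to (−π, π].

x' = 5.4000 + 6.4000·cos(-0.1831)·0.15 = 6.3440
y' = 12.2000 + 6.4000·sin(-0.1831)·0.15 = 12.0252
θ' = -0.1831 + (6.4000/2.4)·tan(-0.24)·0.15 = -0.2810
v' = 6.4000 − 1.0000·0.15 = 6.2500

(6.3440, 12.0252, -0.2810, 6.2500)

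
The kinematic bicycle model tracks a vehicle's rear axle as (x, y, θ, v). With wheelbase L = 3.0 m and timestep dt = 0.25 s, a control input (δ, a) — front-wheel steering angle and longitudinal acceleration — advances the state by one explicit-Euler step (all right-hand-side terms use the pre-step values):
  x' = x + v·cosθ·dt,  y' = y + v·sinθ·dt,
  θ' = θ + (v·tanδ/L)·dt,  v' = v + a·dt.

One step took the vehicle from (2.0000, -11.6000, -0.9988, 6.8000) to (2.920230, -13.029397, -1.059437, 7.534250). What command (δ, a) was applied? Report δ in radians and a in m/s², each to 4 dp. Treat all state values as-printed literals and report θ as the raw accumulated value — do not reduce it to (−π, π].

a = (v'−v)/dt = (0.734250)/0.25 = 2.9370
Δθ = θ'−θ = -0.060637;  (v·dt/L) = 6.8000·0.25/3.0 = 0.566667
tan δ = Δθ·L/(v·dt) = -0.107006  →  δ = -0.1066

δ = -0.1066, a = 2.9370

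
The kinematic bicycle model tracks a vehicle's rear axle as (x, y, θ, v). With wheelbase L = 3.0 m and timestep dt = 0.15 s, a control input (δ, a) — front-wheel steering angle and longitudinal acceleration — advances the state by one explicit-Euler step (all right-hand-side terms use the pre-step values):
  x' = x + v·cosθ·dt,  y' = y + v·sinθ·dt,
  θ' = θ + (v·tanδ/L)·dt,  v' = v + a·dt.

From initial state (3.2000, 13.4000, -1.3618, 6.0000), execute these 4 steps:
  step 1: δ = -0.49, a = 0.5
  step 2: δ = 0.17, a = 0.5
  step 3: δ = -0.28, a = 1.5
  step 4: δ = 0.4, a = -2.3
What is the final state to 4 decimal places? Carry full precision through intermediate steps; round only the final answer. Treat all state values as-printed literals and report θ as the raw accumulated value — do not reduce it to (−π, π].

(3.5366, 9.7355, -1.4233, 6.0300)

after step 1 (δ=-0.49, a=0.5): (3.386730, 12.519584, -1.521816, 6.075000)
after step 2 (δ=0.17, a=0.5): (3.431345, 11.609427, -1.469676, 6.150000)
after step 3 (δ=-0.28, a=1.5): (3.524470, 10.691640, -1.558099, 6.375000)
after step 4 (δ=0.4, a=-2.3): (3.536612, 9.735467, -1.423333, 6.030000)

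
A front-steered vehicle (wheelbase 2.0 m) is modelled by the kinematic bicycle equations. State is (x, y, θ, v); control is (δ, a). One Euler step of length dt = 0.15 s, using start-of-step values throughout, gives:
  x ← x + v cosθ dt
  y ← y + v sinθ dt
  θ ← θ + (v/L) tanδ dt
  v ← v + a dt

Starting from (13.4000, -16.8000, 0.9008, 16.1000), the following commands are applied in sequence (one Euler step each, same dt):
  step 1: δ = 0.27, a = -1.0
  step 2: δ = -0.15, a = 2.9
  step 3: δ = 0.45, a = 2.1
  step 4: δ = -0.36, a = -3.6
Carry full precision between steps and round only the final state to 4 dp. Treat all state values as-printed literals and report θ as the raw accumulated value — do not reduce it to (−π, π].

(16.7093, -8.0136, 1.1764, 16.1600)

after step 1 (δ=0.27, a=-1.0): (14.899674, -14.907065, 1.234985, 15.950000)
after step 2 (δ=-0.15, a=2.9): (15.688086, -12.648202, 1.054190, 16.385000)
after step 3 (δ=0.45, a=2.1): (16.902048, -10.511187, 1.647804, 16.700000)
after step 4 (δ=-0.36, a=-3.6): (16.709334, -8.013611, 1.176360, 16.160000)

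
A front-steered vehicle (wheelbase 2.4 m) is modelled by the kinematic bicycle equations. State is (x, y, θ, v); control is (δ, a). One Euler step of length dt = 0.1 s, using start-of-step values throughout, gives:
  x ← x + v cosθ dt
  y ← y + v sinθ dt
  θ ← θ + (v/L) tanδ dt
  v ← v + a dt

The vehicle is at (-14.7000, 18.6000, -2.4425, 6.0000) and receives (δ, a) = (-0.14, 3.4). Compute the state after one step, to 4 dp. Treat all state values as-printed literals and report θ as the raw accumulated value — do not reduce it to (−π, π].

x' = -14.7000 + 6.0000·cos(-2.4425)·0.1 = -15.1593
y' = 18.6000 + 6.0000·sin(-2.4425)·0.1 = 18.2139
θ' = -2.4425 + (6.0000/2.4)·tan(-0.14)·0.1 = -2.4777
v' = 6.0000 + 3.4000·0.1 = 6.3400

(-15.1593, 18.2139, -2.4777, 6.3400)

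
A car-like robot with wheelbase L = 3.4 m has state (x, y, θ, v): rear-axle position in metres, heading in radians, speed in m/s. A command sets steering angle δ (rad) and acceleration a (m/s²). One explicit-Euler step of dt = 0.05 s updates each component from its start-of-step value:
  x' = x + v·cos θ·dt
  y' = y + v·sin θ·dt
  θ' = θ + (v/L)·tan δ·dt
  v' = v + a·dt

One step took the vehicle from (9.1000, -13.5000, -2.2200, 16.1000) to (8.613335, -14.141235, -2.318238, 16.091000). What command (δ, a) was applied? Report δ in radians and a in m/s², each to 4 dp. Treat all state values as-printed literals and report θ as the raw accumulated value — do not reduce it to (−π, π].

δ = -0.3933, a = -0.1800

a = (v'−v)/dt = (-0.009000)/0.05 = -0.1800
Δθ = θ'−θ = -0.098238;  (v·dt/L) = 16.1000·0.05/3.4 = 0.236765
tan δ = Δθ·L/(v·dt) = -0.414918  →  δ = -0.3933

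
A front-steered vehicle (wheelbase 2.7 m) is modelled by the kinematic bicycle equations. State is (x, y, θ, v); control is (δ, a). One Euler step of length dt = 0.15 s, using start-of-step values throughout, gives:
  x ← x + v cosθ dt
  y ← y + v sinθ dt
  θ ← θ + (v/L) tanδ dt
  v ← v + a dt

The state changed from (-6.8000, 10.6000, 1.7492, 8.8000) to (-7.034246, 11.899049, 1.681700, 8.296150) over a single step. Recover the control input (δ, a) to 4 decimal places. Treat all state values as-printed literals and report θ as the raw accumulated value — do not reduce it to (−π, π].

δ = -0.1372, a = -3.3590

a = (v'−v)/dt = (-0.503850)/0.15 = -3.3590
Δθ = θ'−θ = -0.067500;  (v·dt/L) = 8.8000·0.15/2.7 = 0.488889
tan δ = Δθ·L/(v·dt) = -0.138068  →  δ = -0.1372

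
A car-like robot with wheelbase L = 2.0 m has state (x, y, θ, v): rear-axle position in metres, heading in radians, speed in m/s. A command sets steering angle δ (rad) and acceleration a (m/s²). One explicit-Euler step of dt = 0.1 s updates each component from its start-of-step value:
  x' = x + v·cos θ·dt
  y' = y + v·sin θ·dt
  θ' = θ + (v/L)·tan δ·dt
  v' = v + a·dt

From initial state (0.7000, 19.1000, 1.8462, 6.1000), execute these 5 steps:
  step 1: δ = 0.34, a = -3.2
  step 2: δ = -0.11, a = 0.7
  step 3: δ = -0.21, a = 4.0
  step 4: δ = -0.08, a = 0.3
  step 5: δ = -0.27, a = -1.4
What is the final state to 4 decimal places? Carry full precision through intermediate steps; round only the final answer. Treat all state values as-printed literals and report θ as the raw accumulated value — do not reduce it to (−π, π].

(-0.2254, 21.9776, 1.7479, 6.1400)

after step 1 (δ=0.34, a=-3.2): (0.534119, 19.687012, 1.954090, 5.780000)
after step 2 (δ=-0.11, a=0.7): (0.317961, 20.223072, 1.922171, 5.850000)
after step 3 (δ=-0.21, a=4.0): (0.116610, 20.772328, 1.859827, 6.250000)
after step 4 (δ=-0.08, a=0.3): (-0.061529, 21.371404, 1.834773, 6.280000)
after step 5 (δ=-0.27, a=-1.4): (-0.225388, 21.977650, 1.747871, 6.140000)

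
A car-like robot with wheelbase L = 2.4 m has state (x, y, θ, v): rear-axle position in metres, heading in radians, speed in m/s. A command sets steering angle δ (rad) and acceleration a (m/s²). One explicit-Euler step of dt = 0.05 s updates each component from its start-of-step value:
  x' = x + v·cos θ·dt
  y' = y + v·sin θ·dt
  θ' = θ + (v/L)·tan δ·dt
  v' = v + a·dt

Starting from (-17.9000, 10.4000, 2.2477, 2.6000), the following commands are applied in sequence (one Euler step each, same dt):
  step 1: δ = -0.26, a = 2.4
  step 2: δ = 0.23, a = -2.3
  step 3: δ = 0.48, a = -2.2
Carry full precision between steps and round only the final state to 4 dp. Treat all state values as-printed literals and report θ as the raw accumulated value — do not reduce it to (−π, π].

after step 1 (δ=-0.26, a=2.4): (-17.981430, 10.501337, 2.233290, 2.720000)
after step 2 (δ=0.23, a=-2.3): (-18.065081, 10.608568, 2.246559, 2.605000)
after step 3 (δ=0.48, a=-2.2): (-18.146552, 10.710193, 2.274813, 2.495000)

(-18.1466, 10.7102, 2.2748, 2.4950)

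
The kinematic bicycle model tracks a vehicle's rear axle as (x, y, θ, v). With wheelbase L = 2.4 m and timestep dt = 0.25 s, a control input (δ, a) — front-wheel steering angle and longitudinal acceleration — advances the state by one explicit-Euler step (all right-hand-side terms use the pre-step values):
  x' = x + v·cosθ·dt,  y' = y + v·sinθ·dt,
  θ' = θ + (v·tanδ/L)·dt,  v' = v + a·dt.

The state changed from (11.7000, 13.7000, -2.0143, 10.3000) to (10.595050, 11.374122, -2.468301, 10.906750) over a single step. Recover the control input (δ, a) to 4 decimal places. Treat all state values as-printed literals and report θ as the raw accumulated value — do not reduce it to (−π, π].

δ = -0.4003, a = 2.4270

a = (v'−v)/dt = (0.606750)/0.25 = 2.4270
Δθ = θ'−θ = -0.454001;  (v·dt/L) = 10.3000·0.25/2.4 = 1.072917
tan δ = Δθ·L/(v·dt) = -0.423147  →  δ = -0.4003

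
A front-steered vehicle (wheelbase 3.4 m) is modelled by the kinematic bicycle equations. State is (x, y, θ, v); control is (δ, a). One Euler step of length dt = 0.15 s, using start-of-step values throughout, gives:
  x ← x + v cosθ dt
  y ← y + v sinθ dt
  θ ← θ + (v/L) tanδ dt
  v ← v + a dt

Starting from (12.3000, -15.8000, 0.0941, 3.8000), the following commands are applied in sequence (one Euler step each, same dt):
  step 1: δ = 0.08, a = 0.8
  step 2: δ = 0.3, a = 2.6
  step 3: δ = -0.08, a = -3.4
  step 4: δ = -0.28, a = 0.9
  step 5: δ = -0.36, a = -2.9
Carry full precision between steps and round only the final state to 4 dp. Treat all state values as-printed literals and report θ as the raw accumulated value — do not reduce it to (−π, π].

after step 1 (δ=0.08, a=0.8): (12.867478, -15.746442, 0.107540, 3.920000)
after step 2 (δ=0.3, a=2.6): (13.452081, -15.683330, 0.161037, 4.310000)
after step 3 (δ=-0.08, a=-3.4): (14.090217, -15.579669, 0.145793, 3.800000)
after step 4 (δ=-0.28, a=0.9): (14.654170, -15.496861, 0.097585, 3.935000)
after step 5 (δ=-0.36, a=-2.9): (15.241611, -15.439352, 0.032241, 3.500000)

(15.2416, -15.4394, 0.0322, 3.5000)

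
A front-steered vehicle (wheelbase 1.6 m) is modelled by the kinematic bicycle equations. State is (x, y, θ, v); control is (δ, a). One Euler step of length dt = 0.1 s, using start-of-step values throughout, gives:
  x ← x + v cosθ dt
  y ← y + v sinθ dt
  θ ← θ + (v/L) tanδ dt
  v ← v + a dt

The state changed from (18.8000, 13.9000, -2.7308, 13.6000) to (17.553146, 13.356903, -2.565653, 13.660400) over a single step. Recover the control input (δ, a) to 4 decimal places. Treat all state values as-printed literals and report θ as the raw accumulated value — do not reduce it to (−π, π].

δ = 0.1919, a = 0.6040

a = (v'−v)/dt = (0.060400)/0.1 = 0.6040
Δθ = θ'−θ = 0.165147;  (v·dt/L) = 13.6000·0.1/1.6 = 0.850000
tan δ = Δθ·L/(v·dt) = 0.194291  →  δ = 0.1919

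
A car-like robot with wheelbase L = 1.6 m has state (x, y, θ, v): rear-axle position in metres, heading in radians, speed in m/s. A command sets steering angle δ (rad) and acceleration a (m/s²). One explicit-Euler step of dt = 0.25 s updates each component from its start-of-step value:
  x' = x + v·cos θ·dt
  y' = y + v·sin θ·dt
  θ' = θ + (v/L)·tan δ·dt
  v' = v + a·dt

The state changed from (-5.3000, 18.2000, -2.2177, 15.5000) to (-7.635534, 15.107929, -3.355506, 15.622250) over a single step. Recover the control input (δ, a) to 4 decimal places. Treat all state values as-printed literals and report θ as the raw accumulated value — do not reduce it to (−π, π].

δ = -0.4392, a = 0.4890

a = (v'−v)/dt = (0.122250)/0.25 = 0.4890
Δθ = θ'−θ = -1.137806;  (v·dt/L) = 15.5000·0.25/1.6 = 2.421875
tan δ = Δθ·L/(v·dt) = -0.469804  →  δ = -0.4392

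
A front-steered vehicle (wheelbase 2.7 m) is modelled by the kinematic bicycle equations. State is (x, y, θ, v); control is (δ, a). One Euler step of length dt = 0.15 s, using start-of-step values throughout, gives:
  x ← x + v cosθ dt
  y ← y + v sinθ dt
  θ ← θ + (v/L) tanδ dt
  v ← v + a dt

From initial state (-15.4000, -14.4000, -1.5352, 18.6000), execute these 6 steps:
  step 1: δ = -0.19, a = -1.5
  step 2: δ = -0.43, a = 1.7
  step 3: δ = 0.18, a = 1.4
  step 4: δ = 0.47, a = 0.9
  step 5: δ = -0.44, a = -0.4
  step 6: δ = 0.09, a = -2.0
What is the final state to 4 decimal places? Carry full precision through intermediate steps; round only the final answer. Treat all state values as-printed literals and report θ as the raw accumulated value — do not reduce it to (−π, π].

(-19.4815, -30.1569, -1.8835, 18.6150)

after step 1 (δ=-0.19, a=-1.5): (-15.300707, -17.188233, -1.733930, 18.375000)
after step 2 (δ=-0.43, a=1.7): (-15.748354, -19.907888, -2.202106, 18.630000)
after step 3 (δ=0.18, a=1.4): (-17.397675, -22.163763, -2.013768, 18.840000)
after step 4 (δ=0.47, a=0.9): (-18.608972, -24.717003, -1.482097, 18.975000)
after step 5 (δ=-0.44, a=-0.4): (-18.356842, -27.552064, -1.978378, 18.915000)
after step 6 (δ=0.09, a=-2.0): (-19.481499, -30.156892, -1.883547, 18.615000)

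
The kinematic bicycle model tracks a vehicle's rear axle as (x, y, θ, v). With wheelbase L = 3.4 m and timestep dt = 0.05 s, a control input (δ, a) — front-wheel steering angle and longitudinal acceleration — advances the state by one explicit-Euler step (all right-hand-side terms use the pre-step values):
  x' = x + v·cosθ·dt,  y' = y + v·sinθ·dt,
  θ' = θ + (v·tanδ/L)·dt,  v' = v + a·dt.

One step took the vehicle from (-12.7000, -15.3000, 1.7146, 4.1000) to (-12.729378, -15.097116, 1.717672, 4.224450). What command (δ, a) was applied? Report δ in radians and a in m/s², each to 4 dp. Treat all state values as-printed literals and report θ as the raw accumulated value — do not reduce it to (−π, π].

δ = 0.0509, a = 2.4890

a = (v'−v)/dt = (0.124450)/0.05 = 2.4890
Δθ = θ'−θ = 0.003072;  (v·dt/L) = 4.1000·0.05/3.4 = 0.060294
tan δ = Δθ·L/(v·dt) = 0.050950  →  δ = 0.0509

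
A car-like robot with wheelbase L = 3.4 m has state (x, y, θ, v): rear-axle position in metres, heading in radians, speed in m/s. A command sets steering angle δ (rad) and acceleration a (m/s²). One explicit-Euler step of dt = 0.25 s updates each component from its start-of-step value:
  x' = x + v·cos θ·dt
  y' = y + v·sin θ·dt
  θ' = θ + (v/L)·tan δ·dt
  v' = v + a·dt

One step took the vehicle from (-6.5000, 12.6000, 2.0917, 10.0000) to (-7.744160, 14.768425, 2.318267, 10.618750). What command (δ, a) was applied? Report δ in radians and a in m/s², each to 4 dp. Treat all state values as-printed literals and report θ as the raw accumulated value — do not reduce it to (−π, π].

δ = 0.2989, a = 2.4750

a = (v'−v)/dt = (0.618750)/0.25 = 2.4750
Δθ = θ'−θ = 0.226567;  (v·dt/L) = 10.0000·0.25/3.4 = 0.735294
tan δ = Δθ·L/(v·dt) = 0.308131  →  δ = 0.2989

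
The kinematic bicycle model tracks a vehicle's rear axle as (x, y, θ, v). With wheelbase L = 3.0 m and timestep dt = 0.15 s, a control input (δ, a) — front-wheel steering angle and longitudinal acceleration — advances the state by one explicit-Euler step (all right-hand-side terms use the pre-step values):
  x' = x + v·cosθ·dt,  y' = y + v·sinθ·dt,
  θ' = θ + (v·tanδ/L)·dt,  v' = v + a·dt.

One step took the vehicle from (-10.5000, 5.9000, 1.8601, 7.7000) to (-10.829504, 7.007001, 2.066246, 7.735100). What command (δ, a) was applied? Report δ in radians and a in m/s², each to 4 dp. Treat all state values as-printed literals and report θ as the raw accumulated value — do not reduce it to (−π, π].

a = (v'−v)/dt = (0.035100)/0.15 = 0.2340
Δθ = θ'−θ = 0.206146;  (v·dt/L) = 7.7000·0.15/3.0 = 0.385000
tan δ = Δθ·L/(v·dt) = 0.535444  →  δ = 0.4916

δ = 0.4916, a = 0.2340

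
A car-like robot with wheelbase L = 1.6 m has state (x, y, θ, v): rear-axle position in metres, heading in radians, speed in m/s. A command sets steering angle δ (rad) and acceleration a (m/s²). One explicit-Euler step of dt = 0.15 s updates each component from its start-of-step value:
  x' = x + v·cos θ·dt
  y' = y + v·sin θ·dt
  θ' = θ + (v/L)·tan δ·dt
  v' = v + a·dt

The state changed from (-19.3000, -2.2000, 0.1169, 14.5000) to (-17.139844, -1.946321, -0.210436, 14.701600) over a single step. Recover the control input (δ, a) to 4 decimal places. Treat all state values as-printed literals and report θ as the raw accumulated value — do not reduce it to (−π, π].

δ = -0.2363, a = 1.3440

a = (v'−v)/dt = (0.201600)/0.15 = 1.3440
Δθ = θ'−θ = -0.327336;  (v·dt/L) = 14.5000·0.15/1.6 = 1.359375
tan δ = Δθ·L/(v·dt) = -0.240799  →  δ = -0.2363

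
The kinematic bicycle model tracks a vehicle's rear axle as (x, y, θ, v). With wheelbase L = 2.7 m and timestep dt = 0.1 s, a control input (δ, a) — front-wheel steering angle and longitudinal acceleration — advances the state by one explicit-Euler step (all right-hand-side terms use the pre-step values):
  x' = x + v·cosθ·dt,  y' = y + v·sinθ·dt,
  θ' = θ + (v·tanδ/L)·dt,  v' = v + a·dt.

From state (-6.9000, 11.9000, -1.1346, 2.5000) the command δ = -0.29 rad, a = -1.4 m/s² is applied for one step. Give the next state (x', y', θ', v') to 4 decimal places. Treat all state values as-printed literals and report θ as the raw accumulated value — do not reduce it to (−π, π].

(-6.7944, 11.6734, -1.1622, 2.3600)

x' = -6.9000 + 2.5000·cos(-1.1346)·0.1 = -6.7944
y' = 11.9000 + 2.5000·sin(-1.1346)·0.1 = 11.6734
θ' = -1.1346 + (2.5000/2.7)·tan(-0.29)·0.1 = -1.1622
v' = 2.5000 − 1.4000·0.1 = 2.3600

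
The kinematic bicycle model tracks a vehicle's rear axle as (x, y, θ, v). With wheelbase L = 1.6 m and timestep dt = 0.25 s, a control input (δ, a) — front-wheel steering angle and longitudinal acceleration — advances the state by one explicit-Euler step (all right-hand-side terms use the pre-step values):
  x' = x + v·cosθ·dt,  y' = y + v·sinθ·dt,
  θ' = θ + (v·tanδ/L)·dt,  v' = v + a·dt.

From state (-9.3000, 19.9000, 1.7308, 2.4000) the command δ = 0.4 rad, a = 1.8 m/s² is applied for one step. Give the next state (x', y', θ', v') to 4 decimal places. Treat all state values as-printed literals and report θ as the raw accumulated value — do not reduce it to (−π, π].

(-9.3956, 20.4923, 1.8893, 2.8500)

x' = -9.3000 + 2.4000·cos(1.7308)·0.25 = -9.3956
y' = 19.9000 + 2.4000·sin(1.7308)·0.25 = 20.4923
θ' = 1.7308 + (2.4000/1.6)·tan(0.4)·0.25 = 1.8893
v' = 2.4000 + 1.8000·0.25 = 2.8500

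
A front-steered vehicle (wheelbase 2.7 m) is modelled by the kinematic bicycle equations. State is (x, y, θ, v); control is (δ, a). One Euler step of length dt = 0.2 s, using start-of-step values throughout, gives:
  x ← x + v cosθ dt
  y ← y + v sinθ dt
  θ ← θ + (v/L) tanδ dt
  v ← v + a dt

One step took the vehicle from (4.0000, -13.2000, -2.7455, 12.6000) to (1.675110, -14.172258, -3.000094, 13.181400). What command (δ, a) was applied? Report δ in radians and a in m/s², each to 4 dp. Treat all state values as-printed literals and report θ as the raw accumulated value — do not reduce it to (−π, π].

a = (v'−v)/dt = (0.581400)/0.2 = 2.9070
Δθ = θ'−θ = -0.254594;  (v·dt/L) = 12.6000·0.2/2.7 = 0.933333
tan δ = Δθ·L/(v·dt) = -0.272779  →  δ = -0.2663

δ = -0.2663, a = 2.9070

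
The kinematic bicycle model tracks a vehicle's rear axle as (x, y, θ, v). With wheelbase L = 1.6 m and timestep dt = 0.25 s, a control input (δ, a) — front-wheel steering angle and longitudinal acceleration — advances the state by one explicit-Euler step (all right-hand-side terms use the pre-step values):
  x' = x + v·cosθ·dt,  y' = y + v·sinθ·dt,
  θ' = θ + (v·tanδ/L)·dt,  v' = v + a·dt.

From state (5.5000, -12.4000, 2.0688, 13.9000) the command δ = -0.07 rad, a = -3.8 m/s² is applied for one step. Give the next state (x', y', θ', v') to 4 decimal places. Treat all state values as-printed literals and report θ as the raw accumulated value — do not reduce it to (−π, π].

x' = 5.5000 + 13.9000·cos(2.0688)·0.25 = 3.8401
y' = -12.4000 + 13.9000·sin(2.0688)·0.25 = -9.3471
θ' = 2.0688 + (13.9000/1.6)·tan(-0.07)·0.25 = 1.9165
v' = 13.9000 − 3.8000·0.25 = 12.9500

(3.8401, -9.3471, 1.9165, 12.9500)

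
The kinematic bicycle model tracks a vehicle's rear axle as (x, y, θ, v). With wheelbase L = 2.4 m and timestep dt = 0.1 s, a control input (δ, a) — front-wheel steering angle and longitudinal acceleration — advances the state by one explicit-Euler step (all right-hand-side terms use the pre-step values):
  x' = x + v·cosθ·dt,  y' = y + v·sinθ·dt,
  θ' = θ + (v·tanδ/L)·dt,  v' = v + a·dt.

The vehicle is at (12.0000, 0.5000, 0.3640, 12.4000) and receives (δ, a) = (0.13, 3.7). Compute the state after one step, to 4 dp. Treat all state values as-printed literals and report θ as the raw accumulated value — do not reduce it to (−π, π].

(13.1588, 0.9415, 0.4315, 12.7700)

x' = 12.0000 + 12.4000·cos(0.3640)·0.1 = 13.1588
y' = 0.5000 + 12.4000·sin(0.3640)·0.1 = 0.9415
θ' = 0.3640 + (12.4000/2.4)·tan(0.13)·0.1 = 0.4315
v' = 12.4000 + 3.7000·0.1 = 12.7700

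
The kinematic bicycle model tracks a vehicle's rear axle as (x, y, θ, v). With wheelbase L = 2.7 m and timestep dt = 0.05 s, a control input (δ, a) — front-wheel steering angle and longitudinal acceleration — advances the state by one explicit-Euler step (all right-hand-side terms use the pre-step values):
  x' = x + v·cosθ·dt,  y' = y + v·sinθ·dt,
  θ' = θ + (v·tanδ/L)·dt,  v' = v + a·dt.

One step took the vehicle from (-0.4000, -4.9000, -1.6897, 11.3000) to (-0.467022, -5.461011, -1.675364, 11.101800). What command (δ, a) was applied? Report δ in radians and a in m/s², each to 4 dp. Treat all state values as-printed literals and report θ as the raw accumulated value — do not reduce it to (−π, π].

a = (v'−v)/dt = (-0.198200)/0.05 = -3.9640
Δθ = θ'−θ = 0.014336;  (v·dt/L) = 11.3000·0.05/2.7 = 0.209259
tan δ = Δθ·L/(v·dt) = 0.068508  →  δ = 0.0684

δ = 0.0684, a = -3.9640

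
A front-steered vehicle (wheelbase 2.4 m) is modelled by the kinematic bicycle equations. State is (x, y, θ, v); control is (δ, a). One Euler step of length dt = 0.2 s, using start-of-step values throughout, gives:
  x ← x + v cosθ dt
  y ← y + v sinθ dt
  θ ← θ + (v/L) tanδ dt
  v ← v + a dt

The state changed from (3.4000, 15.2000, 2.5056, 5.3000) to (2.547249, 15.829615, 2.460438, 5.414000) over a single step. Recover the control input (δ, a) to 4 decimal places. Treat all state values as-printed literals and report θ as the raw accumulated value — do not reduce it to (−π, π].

a = (v'−v)/dt = (0.114000)/0.2 = 0.5700
Δθ = θ'−θ = -0.045162;  (v·dt/L) = 5.3000·0.2/2.4 = 0.441667
tan δ = Δθ·L/(v·dt) = -0.102254  →  δ = -0.1019

δ = -0.1019, a = 0.5700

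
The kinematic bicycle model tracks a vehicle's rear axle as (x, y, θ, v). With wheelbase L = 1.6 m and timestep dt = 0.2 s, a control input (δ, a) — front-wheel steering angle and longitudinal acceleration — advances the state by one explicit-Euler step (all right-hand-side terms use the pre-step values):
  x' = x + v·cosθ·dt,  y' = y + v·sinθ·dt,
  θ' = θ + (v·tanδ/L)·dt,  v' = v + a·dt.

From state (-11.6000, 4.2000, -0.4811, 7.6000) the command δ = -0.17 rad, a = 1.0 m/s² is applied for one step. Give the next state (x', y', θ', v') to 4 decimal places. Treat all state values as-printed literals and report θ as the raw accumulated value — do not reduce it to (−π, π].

x' = -11.6000 + 7.6000·cos(-0.4811)·0.2 = -10.2525
y' = 4.2000 + 7.6000·sin(-0.4811)·0.2 = 3.4966
θ' = -0.4811 + (7.6000/1.6)·tan(-0.17)·0.2 = -0.6442
v' = 7.6000 + 1.0000·0.2 = 7.8000

(-10.2525, 3.4966, -0.6442, 7.8000)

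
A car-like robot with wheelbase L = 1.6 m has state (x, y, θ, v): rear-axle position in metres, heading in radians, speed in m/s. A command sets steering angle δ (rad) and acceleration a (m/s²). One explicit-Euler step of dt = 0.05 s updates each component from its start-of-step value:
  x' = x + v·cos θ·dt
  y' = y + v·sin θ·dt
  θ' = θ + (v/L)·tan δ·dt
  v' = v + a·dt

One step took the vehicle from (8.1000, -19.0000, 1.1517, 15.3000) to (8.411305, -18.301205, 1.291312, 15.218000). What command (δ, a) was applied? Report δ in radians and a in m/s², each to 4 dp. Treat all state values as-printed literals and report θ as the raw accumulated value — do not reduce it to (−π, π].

δ = 0.2841, a = -1.6400

a = (v'−v)/dt = (-0.082000)/0.05 = -1.6400
Δθ = θ'−θ = 0.139612;  (v·dt/L) = 15.3000·0.05/1.6 = 0.478125
tan δ = Δθ·L/(v·dt) = 0.291999  →  δ = 0.2841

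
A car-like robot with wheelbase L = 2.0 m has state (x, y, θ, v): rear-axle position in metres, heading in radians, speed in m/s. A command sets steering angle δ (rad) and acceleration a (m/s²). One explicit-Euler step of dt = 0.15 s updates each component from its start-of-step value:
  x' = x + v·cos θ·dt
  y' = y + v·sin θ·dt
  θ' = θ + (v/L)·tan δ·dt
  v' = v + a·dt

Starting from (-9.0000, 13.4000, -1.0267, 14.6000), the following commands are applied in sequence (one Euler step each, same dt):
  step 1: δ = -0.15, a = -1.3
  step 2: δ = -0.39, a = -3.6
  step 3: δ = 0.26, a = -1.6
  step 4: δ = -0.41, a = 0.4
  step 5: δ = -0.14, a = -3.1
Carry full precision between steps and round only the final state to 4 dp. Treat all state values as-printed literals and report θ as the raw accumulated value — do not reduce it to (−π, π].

after step 1 (δ=-0.15, a=-1.3): (-7.866357, 11.526246, -1.192193, 14.405000)
after step 2 (δ=-0.39, a=-3.6): (-7.067694, 9.518516, -1.636287, 13.865000)
after step 3 (δ=0.26, a=-1.6): (-7.203800, 7.443225, -1.359657, 13.625000)
after step 4 (δ=-0.41, a=0.4): (-6.775484, 5.444861, -1.803796, 13.685000)
after step 5 (δ=-0.14, a=-3.1): (-7.249458, 3.447580, -1.948435, 13.220000)

(-7.2495, 3.4476, -1.9484, 13.2200)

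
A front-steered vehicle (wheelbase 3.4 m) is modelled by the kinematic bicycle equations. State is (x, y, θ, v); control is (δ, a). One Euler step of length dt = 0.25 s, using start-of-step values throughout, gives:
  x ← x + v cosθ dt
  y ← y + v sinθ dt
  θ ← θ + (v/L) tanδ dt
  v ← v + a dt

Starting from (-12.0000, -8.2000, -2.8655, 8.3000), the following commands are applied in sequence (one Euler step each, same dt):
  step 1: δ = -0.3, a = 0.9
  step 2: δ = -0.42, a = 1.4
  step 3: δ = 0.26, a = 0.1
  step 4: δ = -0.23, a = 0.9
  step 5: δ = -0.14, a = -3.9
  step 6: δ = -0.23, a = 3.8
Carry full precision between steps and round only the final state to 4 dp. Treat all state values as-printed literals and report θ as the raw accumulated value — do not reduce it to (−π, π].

after step 1 (δ=-0.3, a=0.9): (-13.996415, -8.765642, -3.054286, 8.525000)
after step 2 (δ=-0.42, a=1.4): (-16.119548, -8.951477, -3.334215, 8.875000)
after step 3 (δ=0.26, a=0.1): (-18.297264, -8.526735, -3.160616, 8.900000)
after step 4 (δ=-0.23, a=0.9): (-20.521861, -8.484410, -3.313842, 9.125000)
after step 5 (δ=-0.14, a=-3.9): (-22.769352, -8.093406, -3.408395, 8.150000)
after step 6 (δ=-0.23, a=3.8): (-24.734763, -7.556223, -3.548709, 9.100000)

(-24.7348, -7.5562, -3.5487, 9.1000)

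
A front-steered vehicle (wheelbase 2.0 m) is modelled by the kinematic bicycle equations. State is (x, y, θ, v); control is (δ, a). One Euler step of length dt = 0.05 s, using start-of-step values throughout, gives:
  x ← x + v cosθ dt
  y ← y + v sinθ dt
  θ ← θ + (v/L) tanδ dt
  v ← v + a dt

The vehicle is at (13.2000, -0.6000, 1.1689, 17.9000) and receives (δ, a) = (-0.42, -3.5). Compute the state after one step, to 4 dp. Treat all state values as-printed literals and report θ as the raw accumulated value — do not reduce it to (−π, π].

(13.5501, 0.2237, 0.9691, 17.7250)

x' = 13.2000 + 17.9000·cos(1.1689)·0.05 = 13.5501
y' = -0.6000 + 17.9000·sin(1.1689)·0.05 = 0.2237
θ' = 1.1689 + (17.9000/2.0)·tan(-0.42)·0.05 = 0.9691
v' = 17.9000 − 3.5000·0.05 = 17.7250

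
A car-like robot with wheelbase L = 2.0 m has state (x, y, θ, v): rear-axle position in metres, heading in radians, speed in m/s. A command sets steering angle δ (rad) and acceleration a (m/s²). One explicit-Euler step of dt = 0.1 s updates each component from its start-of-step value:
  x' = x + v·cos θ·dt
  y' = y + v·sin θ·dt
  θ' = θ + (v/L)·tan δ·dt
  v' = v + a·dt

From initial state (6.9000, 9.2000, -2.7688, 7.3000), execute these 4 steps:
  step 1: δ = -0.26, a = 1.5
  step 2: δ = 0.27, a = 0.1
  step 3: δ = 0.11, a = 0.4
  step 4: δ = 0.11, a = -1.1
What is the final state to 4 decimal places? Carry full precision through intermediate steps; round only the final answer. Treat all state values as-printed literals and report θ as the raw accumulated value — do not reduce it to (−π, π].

after step 1 (δ=-0.26, a=1.5): (6.220141, 8.934121, -2.865898, 7.450000)
after step 2 (δ=0.27, a=0.1): (5.503275, 8.731321, -2.762805, 7.460000)
after step 3 (δ=0.11, a=0.4): (4.810156, 8.455454, -2.721609, 7.500000)
after step 4 (δ=0.11, a=-1.1): (4.125334, 8.149645, -2.680192, 7.390000)

(4.1253, 8.1496, -2.6802, 7.3900)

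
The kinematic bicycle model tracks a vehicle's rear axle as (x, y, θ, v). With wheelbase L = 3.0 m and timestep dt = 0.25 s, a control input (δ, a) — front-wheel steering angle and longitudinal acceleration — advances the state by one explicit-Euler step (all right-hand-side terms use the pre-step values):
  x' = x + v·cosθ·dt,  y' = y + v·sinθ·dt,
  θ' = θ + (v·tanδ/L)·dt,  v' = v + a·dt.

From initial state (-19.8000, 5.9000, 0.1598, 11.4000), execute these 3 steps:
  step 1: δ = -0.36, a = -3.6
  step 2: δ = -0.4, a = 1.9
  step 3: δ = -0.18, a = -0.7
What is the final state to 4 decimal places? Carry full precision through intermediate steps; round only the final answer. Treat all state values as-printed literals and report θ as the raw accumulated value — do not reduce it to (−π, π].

after step 1 (δ=-0.36, a=-3.6): (-16.986311, 6.353494, -0.197783, 10.500000)
after step 2 (δ=-0.4, a=1.9): (-14.412487, 5.837693, -0.567727, 10.975000)
after step 3 (δ=-0.18, a=-0.7): (-12.099161, 4.362332, -0.734153, 10.800000)

(-12.0992, 4.3623, -0.7342, 10.8000)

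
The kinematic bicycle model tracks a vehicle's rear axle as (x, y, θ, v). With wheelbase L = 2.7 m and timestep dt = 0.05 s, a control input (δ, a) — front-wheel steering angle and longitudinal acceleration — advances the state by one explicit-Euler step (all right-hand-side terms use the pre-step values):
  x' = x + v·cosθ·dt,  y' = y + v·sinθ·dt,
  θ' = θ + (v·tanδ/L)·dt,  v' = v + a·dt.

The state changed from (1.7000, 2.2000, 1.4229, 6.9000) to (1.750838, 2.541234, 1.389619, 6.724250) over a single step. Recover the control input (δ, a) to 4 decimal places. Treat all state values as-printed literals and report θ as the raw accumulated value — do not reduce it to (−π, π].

a = (v'−v)/dt = (-0.175750)/0.05 = -3.5150
Δθ = θ'−θ = -0.033281;  (v·dt/L) = 6.9000·0.05/2.7 = 0.127778
tan δ = Δθ·L/(v·dt) = -0.260460  →  δ = -0.2548

δ = -0.2548, a = -3.5150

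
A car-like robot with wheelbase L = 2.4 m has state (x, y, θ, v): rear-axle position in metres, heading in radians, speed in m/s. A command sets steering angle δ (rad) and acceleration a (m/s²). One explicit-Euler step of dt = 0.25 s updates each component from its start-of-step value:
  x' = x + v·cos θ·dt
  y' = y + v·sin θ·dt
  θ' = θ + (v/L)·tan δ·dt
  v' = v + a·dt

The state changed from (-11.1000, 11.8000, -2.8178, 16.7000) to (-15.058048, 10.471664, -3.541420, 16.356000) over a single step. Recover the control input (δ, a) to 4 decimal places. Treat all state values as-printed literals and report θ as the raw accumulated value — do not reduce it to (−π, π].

δ = -0.3942, a = -1.3760

a = (v'−v)/dt = (-0.344000)/0.25 = -1.3760
Δθ = θ'−θ = -0.723620;  (v·dt/L) = 16.7000·0.25/2.4 = 1.739583
tan δ = Δθ·L/(v·dt) = -0.415973  →  δ = -0.3942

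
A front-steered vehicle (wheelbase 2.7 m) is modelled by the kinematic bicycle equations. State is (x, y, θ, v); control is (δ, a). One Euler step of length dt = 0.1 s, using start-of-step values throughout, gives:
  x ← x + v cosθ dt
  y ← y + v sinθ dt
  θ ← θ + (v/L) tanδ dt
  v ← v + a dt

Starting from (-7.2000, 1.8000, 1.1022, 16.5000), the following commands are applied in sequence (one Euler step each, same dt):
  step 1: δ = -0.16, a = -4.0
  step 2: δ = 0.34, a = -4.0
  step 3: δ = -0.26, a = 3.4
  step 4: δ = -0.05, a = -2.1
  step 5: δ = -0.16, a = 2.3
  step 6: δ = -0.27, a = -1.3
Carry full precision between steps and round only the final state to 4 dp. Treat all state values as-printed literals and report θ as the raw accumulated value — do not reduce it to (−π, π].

(-2.4899, 10.1504, 0.7709, 15.9300)

after step 1 (δ=-0.16, a=-4.0): (-6.454803, 3.272135, 1.003579, 16.100000)
after step 2 (δ=0.34, a=-4.0): (-5.589771, 4.630008, 1.214511, 15.700000)
after step 3 (δ=-0.26, a=3.4): (-5.042163, 6.101411, 1.059825, 16.040000)
after step 4 (δ=-0.05, a=-2.1): (-4.257767, 7.500531, 1.030096, 15.830000)
after step 5 (δ=-0.16, a=2.3): (-3.442939, 8.857714, 0.935480, 16.060000)
after step 6 (δ=-0.27, a=-1.3): (-2.489887, 10.150358, 0.770860, 15.930000)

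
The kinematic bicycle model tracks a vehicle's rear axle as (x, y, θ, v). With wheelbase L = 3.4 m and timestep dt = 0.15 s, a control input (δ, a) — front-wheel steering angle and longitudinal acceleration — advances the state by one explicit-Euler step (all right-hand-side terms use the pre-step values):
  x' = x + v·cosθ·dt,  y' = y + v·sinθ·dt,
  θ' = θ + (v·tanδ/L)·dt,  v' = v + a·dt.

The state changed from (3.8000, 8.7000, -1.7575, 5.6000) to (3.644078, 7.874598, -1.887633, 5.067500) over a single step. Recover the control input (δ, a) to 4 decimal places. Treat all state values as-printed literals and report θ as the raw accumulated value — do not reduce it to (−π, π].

δ = -0.4848, a = -3.5500

a = (v'−v)/dt = (-0.532500)/0.15 = -3.5500
Δθ = θ'−θ = -0.130133;  (v·dt/L) = 5.6000·0.15/3.4 = 0.247059
tan δ = Δθ·L/(v·dt) = -0.526729  →  δ = -0.4848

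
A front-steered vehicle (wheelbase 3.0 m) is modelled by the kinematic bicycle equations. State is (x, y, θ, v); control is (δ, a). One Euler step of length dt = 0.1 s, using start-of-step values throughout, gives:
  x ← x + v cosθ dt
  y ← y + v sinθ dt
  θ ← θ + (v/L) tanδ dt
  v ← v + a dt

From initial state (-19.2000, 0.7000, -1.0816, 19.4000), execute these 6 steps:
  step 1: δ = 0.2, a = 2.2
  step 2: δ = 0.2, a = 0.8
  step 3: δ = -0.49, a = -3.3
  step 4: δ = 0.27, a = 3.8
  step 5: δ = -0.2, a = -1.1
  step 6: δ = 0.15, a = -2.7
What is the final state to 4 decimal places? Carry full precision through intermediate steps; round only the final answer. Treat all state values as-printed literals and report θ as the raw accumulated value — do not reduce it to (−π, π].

(-13.1071, -9.2496, -1.0240, 19.3700)

after step 1 (δ=0.2, a=2.2): (-18.288362, -1.012459, -0.950514, 19.620000)
after step 2 (δ=0.2, a=0.8): (-17.147920, -2.608967, -0.817942, 19.700000)
after step 3 (δ=-0.49, a=-3.3): (-15.800983, -4.046555, -1.168200, 19.370000)
after step 4 (δ=0.27, a=3.8): (-15.042050, -5.828686, -0.989507, 19.750000)
after step 5 (δ=-0.2, a=-1.1): (-13.957573, -7.479302, -1.122957, 19.640000)
after step 6 (δ=0.15, a=-2.7): (-13.107124, -9.249622, -1.024014, 19.370000)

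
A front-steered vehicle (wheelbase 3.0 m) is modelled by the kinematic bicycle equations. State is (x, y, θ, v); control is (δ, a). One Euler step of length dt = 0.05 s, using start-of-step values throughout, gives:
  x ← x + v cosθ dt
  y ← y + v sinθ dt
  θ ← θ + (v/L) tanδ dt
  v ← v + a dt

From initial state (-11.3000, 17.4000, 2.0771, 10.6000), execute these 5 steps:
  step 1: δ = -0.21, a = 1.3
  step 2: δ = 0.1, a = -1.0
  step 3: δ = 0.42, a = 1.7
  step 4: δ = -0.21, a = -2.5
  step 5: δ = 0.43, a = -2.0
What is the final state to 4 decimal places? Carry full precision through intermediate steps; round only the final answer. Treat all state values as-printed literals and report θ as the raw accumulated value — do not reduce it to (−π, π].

(-12.5988, 19.7170, 2.1791, 10.4750)

after step 1 (δ=-0.21, a=1.3): (-11.557022, 17.863508, 2.039445, 10.665000)
after step 2 (δ=0.1, a=-1.0): (-11.797881, 18.339263, 2.057279, 10.615000)
after step 3 (δ=0.42, a=1.7): (-12.046017, 18.808436, 2.136285, 10.700000)
after step 4 (δ=-0.21, a=-2.5): (-12.332686, 19.260151, 2.098275, 10.575000)
after step 5 (δ=0.43, a=-2.0): (-12.598836, 19.717033, 2.179107, 10.475000)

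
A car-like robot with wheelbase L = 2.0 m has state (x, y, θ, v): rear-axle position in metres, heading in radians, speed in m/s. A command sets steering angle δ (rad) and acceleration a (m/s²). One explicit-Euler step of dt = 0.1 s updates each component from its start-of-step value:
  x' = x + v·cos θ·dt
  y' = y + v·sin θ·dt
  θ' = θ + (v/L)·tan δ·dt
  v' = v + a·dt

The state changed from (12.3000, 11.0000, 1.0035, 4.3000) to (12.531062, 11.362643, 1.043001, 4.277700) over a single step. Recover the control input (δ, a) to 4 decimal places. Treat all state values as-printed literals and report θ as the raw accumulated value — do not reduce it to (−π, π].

δ = 0.1817, a = -0.2230

a = (v'−v)/dt = (-0.022300)/0.1 = -0.2230
Δθ = θ'−θ = 0.039501;  (v·dt/L) = 4.3000·0.1/2.0 = 0.215000
tan δ = Δθ·L/(v·dt) = 0.183726  →  δ = 0.1817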